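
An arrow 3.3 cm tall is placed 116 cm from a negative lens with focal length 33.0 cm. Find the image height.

0.731 cm

For a negative lens, f = -33.0 cm.
1/d_i = 1/f − 1/d_o = 1/(-33.00) − 1/(116) = -0.03892, so d_i = -25.69 cm.
m = −d_i/d_o = +0.2215.
|h_i| = |m|·h_o = 0.2215 × 3.3 = 0.731 cm. The image is virtual, upright and reduced, on the same side as the object.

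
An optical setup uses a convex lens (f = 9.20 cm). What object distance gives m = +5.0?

m = −d_i/d_o ⇒ d_i = −m·d_o.
1/f = 1/d_o + 1/d_i = 1/d_o − 1/(m·d_o) = (1 − 1/m)/d_o, so d_o = f(1 − 1/m) = (9.200)(1 − 1/(+5.0)) = 7.36 cm.

7.36 cm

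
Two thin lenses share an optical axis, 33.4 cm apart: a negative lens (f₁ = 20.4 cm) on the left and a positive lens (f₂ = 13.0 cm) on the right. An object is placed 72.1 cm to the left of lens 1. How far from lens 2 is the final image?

17.7 cm

Lens 1 is diverging, so f₁ = −20.4 cm.
Lens 1: 1/d_i1 = 1/f₁ − 1/d_o1 = 1/(-20.4) − 1/(72.1) = -0.06289, so d_i1 = -15.90 cm.
The intermediate image is 15.90 cm to the left of lens 1 (virtual), which is 33.4 − (-15.90) = 49.30 cm to the left of lens 2, so d_o2 = +49.30 cm.
Lens 2: 1/d_i2 = 1/f₂ − 1/d_o2 = 1/(13.0) − 1/(49.30) = 0.05664, so d_i2 = 17.7 cm.
The final image is real, 17.7 cm to the right of lens 2 (overall magnification ≈ -0.079).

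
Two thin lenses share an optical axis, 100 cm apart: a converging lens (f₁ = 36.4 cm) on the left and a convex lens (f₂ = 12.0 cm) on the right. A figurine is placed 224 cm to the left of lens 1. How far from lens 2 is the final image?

15.2 cm

Lens 1: 1/d_i1 = 1/f₁ − 1/d_o1 = 1/(36.4) − 1/(224) = 0.02301, so d_i1 = 43.46 cm.
The intermediate image is 43.46 cm to the right of lens 1, which is 100 − (43.46) = 56.54 cm to the left of lens 2, so d_o2 = +56.54 cm.
Lens 2: 1/d_i2 = 1/f₂ − 1/d_o2 = 1/(12.0) − 1/(56.54) = 0.06565, so d_i2 = 15.2 cm.
The final image is real, 15.2 cm to the right of lens 2 (overall magnification ≈ 0.052).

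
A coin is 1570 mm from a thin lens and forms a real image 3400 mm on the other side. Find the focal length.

f = 1070 mm (converging)

Real image ⇒ d_i = +3400 mm.
1/f = 1/d_o + 1/d_i = 1/(1570) + 1/(3400) = 0.0009311, so f = 1070 mm.
Since f is positive, the thin lens is converging.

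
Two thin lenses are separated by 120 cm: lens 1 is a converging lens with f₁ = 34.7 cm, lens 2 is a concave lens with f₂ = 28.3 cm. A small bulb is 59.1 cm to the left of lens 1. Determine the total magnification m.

Lens 1: 1/d_i1 = 1/(34.7) − 1/(59.1) = 0.01190, so d_i1 = 84.05 cm; m₁ = −d_i1/d_o1 = -1.422.
d_o2 = 120 − (84.05) = 35.95 cm.
f₂ = −28.3 cm (diverging).
Lens 2: 1/d_i2 = 1/(-28.3) − 1/(35.95) = -0.06315, so d_i2 = -15.83 cm; m₂ = −d_i2/d_o2 = +0.4405.
m = m₁·m₂ = (-1.422)(+0.4405) = -0.626.

m = -0.626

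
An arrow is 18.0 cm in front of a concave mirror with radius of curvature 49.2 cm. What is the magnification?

f = R/2 = 49.2/2 = 24.60 cm.
1/d_i = 1/f − 1/d_o = 1/(24.60) − 1/(18.0) = -0.01491, so d_i = -67.09 cm.
m = −d_i/d_o = −(-67.09)/(18.0) = +3.73.
The image is virtual, upright and enlarged, behind the mirror.

m = +3.73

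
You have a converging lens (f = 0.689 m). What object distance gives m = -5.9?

0.806 m

m = −d_i/d_o ⇒ d_i = −m·d_o.
1/f = 1/d_o + 1/d_i = 1/d_o − 1/(m·d_o) = (1 − 1/m)/d_o, so d_o = f(1 − 1/m) = (0.6890)(1 − 1/(-5.9)) = 0.806 m.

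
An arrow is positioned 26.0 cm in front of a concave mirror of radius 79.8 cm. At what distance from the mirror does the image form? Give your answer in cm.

f = R/2 = 79.8/2 = 39.90 cm.
Mirror equation: 1/d_i = 1/f − 1/d_o = 1/(39.90) − 1/(26.0) = 0.02506 − 0.03846 = -0.01340, so d_i = -74.6 cm.
The image is virtual, upright and enlarged, behind the mirror.

74.6 cm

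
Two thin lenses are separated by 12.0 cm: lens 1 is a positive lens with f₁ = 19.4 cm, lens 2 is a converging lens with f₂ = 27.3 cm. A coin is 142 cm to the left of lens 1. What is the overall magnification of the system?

Lens 1: 1/d_i1 = 1/(19.4) − 1/(142) = 0.04450, so d_i1 = 22.47 cm; m₁ = −d_i1/d_o1 = -0.1582.
d_o2 = 12.0 − (22.47) = -10.47 cm (virtual object).
Lens 2: 1/d_i2 = 1/(27.3) − 1/(-10.47) = 0.1321, so d_i2 = 7.568 cm; m₂ = −d_i2/d_o2 = +0.7228.
m = m₁·m₂ = (-0.1582)(+0.7228) = -0.114.

m = -0.114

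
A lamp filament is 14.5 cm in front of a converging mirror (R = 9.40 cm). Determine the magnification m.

f = R/2 = 9.40/2 = 4.700 cm.
1/d_i = 1/f − 1/d_o = 1/(4.700) − 1/(14.5) = 0.1438, so d_i = 6.954 cm.
m = −d_i/d_o = −(6.954)/(14.5) = -0.480.
The image is real, inverted and reduced, in front of the mirror.

m = -0.480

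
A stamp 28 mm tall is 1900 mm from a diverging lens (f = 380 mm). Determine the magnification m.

For a diverging lens, f = -380 mm.
1/d_i = 1/f − 1/d_o = 1/(-380.0) − 1/(1900) = -0.003158, so d_i = -316.7 mm.
m = −d_i/d_o = −(-316.7)/(1900) = +0.167.
The image is virtual, upright and reduced, on the same side as the object.

m = +0.167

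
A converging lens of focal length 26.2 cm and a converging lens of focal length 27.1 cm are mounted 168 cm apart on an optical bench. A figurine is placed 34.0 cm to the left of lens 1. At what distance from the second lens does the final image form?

Lens 1: 1/d_i1 = 1/f₁ − 1/d_o1 = 1/(26.2) − 1/(34.0) = 0.008756, so d_i1 = 114.2 cm.
The intermediate image is 114.2 cm to the right of lens 1, which is 168 − (114.2) = 53.80 cm to the left of lens 2, so d_o2 = +53.80 cm.
Lens 2: 1/d_i2 = 1/f₂ − 1/d_o2 = 1/(27.1) − 1/(53.80) = 0.01831, so d_i2 = 54.6 cm.
The final image is real, 54.6 cm to the right of lens 2 (overall magnification ≈ 3.4).

54.6 cm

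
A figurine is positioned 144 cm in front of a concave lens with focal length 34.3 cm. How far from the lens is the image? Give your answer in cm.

27.7 cm

For a concave lens, f = -34.3 cm.
Lens equation: 1/q = 1/f − 1/p = 1/(-34.30) − 1/(144) = -0.02915 − 0.006944 = -0.03610, so q = -27.7 cm.
The image is virtual, upright and reduced, on the same side as the object.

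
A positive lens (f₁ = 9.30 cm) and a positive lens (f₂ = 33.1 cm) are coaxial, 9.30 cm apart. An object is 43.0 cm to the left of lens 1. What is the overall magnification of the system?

Lens 1: 1/d_i1 = 1/(9.30) − 1/(43.0) = 0.08427, so d_i1 = 11.87 cm; m₁ = −d_i1/d_o1 = -0.2760.
d_o2 = 9.30 − (11.87) = -2.570 cm (virtual object).
Lens 2: 1/d_i2 = 1/(33.1) − 1/(-2.570) = 0.4193, so d_i2 = 2.385 cm; m₂ = −d_i2/d_o2 = +0.9280.
m = m₁·m₂ = (-0.2760)(+0.9280) = -0.256.

m = -0.256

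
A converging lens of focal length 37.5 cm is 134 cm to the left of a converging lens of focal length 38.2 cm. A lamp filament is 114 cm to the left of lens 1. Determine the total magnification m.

m = +0.469

Lens 1: 1/d_i1 = 1/(37.5) − 1/(114) = 0.01789, so d_i1 = 55.88 cm; m₁ = −d_i1/d_o1 = -0.4902.
d_o2 = 134 − (55.88) = 78.12 cm.
Lens 2: 1/d_i2 = 1/(38.2) − 1/(78.12) = 0.01338, so d_i2 = 74.75 cm; m₂ = −d_i2/d_o2 = -0.9569.
m = m₁·m₂ = (-0.4902)(-0.9569) = +0.469.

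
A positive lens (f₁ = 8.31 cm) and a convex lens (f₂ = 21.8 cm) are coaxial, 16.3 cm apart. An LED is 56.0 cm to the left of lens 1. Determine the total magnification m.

Lens 1: 1/d_i1 = 1/(8.31) − 1/(56.0) = 0.1025, so d_i1 = 9.758 cm; m₁ = −d_i1/d_o1 = -0.1742.
d_o2 = 16.3 − (9.758) = 6.542 cm.
Lens 2: 1/d_i2 = 1/(21.8) − 1/(6.542) = -0.1070, so d_i2 = -9.347 cm; m₂ = −d_i2/d_o2 = +1.429.
m = m₁·m₂ = (-0.1742)(+1.429) = -0.249.

m = -0.249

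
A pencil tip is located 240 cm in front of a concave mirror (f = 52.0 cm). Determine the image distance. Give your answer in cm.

66.4 cm

Mirror equation: 1/s_i = 1/f − 1/s_o = 1/(52.00) − 1/(240) = 0.01923 − 0.004167 = 0.01506, so s_i = 66.4 cm.
The image is real, inverted and reduced, in front of the mirror.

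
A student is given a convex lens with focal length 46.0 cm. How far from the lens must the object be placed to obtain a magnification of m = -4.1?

57.2 cm

m = −d_i/d_o ⇒ d_i = −m·d_o.
1/f = 1/d_o + 1/d_i = 1/d_o − 1/(m·d_o) = (1 − 1/m)/d_o, so d_o = f(1 − 1/m) = (46.00)(1 − 1/(-4.1)) = 57.2 cm.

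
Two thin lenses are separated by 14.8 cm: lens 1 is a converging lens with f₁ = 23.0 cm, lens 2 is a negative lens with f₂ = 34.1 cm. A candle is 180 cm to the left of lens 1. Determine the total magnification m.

Lens 1: 1/d_i1 = 1/(23.0) − 1/(180) = 0.03792, so d_i1 = 26.37 cm; m₁ = −d_i1/d_o1 = -0.1465.
d_o2 = 14.8 − (26.37) = -11.57 cm (virtual object).
f₂ = −34.1 cm (diverging).
Lens 2: 1/d_i2 = 1/(-34.1) − 1/(-11.57) = 0.05710, so d_i2 = 17.51 cm; m₂ = −d_i2/d_o2 = +1.514.
m = m₁·m₂ = (-0.1465)(+1.514) = -0.222.

m = -0.222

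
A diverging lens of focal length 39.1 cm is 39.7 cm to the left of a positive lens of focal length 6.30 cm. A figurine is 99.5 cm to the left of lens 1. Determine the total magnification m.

f₁ = −39.1 cm (diverging).
Lens 1: 1/d_i1 = 1/(-39.1) − 1/(99.5) = -0.03563, so d_i1 = -28.07 cm; m₁ = −d_i1/d_o1 = +0.2821.
d_o2 = 39.7 − (-28.07) = 67.77 cm.
Lens 2: 1/d_i2 = 1/(6.30) − 1/(67.77) = 0.1440, so d_i2 = 6.946 cm; m₂ = −d_i2/d_o2 = -0.1025.
m = m₁·m₂ = (+0.2821)(-0.1025) = -0.0289.

m = -0.0289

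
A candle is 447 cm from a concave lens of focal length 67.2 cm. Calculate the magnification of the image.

For a concave lens, f = -67.2 cm.
1/d_i = 1/f − 1/d_o = 1/(-67.20) − 1/(447) = -0.01712, so d_i = -58.42 cm.
m = −d_i/d_o = −(-58.42)/(447) = +0.131.
The image is virtual, upright and reduced, on the same side as the object.

m = +0.131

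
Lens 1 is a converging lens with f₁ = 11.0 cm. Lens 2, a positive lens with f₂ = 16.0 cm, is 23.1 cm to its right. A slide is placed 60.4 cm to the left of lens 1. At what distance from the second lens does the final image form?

Lens 1: 1/d_i1 = 1/f₁ − 1/d_o1 = 1/(11.0) − 1/(60.4) = 0.07435, so d_i1 = 13.45 cm.
The intermediate image is 13.45 cm to the right of lens 1, which is 23.1 − (13.45) = 9.650 cm to the left of lens 2, so d_o2 = +9.650 cm.
Lens 2: 1/d_i2 = 1/f₂ − 1/d_o2 = 1/(16.0) − 1/(9.650) = -0.04113, so d_i2 = -24.3 cm.
The final image is virtual, 24.3 cm to the left of lens 2 (overall magnification ≈ -0.56).

24.3 cm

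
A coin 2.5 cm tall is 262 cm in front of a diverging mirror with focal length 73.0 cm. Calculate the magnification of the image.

For a diverging mirror, f = -73.0 cm.
1/d_i = 1/f − 1/d_o = 1/(-73.00) − 1/(262) = -0.01752, so d_i = -57.09 cm.
m = −d_i/d_o = −(-57.09)/(262) = +0.218.
The image is virtual, upright and reduced, behind the mirror.

m = +0.218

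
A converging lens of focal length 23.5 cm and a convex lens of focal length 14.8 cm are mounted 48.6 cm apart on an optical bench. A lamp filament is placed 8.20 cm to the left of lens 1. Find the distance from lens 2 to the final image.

Lens 1: 1/d_i1 = 1/f₁ − 1/d_o1 = 1/(23.5) − 1/(8.20) = -0.07940, so d_i1 = -12.59 cm.
The intermediate image is 12.59 cm to the left of lens 1 (virtual), which is 48.6 − (-12.59) = 61.19 cm to the left of lens 2, so d_o2 = +61.19 cm.
Lens 2: 1/d_i2 = 1/f₂ − 1/d_o2 = 1/(14.8) − 1/(61.19) = 0.05123, so d_i2 = 19.5 cm.
The final image is real, 19.5 cm to the right of lens 2 (overall magnification ≈ -0.49).

19.5 cm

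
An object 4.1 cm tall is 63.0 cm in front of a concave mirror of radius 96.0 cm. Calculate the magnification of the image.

f = R/2 = 96.0/2 = 48.00 cm.
1/d_i = 1/f − 1/d_o = 1/(48.00) − 1/(63.0) = 0.004960, so d_i = 201.6 cm.
m = −d_i/d_o = −(201.6)/(63.0) = -3.20.
The image is real, inverted and enlarged, in front of the mirror.

m = -3.20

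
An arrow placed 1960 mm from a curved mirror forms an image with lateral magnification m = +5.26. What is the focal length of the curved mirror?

m = −d_i/d_o ⇒ d_i = −m·d_o = −(+5.26)·(1960) = -10310 mm.
1/f = 1/d_o + 1/d_i = 1/(1960) + 1/(-10310) = 0.0004132, so f = 2420 mm.
Since f is positive, the curved mirror is concave.

f = 2420 mm (concave)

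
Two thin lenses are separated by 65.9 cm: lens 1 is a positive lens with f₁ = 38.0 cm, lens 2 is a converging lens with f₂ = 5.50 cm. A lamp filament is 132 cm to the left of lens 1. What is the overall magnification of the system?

m = +0.316

Lens 1: 1/d_i1 = 1/(38.0) − 1/(132) = 0.01874, so d_i1 = 53.36 cm; m₁ = −d_i1/d_o1 = -0.4042.
d_o2 = 65.9 − (53.36) = 12.54 cm.
Lens 2: 1/d_i2 = 1/(5.50) − 1/(12.54) = 0.1021, so d_i2 = 9.797 cm; m₂ = −d_i2/d_o2 = -0.7813.
m = m₁·m₂ = (-0.4042)(-0.7813) = +0.316.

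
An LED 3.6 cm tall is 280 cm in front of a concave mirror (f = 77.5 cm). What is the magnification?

1/d_i = 1/f − 1/d_o = 1/(77.50) − 1/(280) = 0.009332, so d_i = 107.2 cm.
m = −d_i/d_o = −(107.2)/(280) = -0.383.
The image is real, inverted and reduced, in front of the mirror.

m = -0.383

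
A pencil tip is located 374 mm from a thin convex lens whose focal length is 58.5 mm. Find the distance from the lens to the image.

Thin-lens equation: 1/d_i = 1/f − 1/d_o = 1/(58.50) − 1/(374) = 0.01709 − 0.002674 = 0.01442, so d_i = 69.3 mm.
The image is real, inverted and reduced, on the far side of the lens.

69.3 mm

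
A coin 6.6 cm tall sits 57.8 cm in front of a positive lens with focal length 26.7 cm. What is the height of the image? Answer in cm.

1/d_i = 1/f − 1/d_o = 1/(26.70) − 1/(57.8) = 0.02015, so d_i = 49.62 cm.
m = −d_i/d_o = -0.8585.
|h_i| = |m|·h_o = 0.8585 × 6.6 = 5.67 cm. The image is real, inverted and reduced, on the far side of the lens.

5.67 cm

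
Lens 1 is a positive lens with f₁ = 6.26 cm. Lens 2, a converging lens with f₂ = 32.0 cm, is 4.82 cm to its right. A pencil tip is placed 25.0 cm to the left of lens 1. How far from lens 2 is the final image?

3.18 cm

Lens 1: 1/d_i1 = 1/f₁ − 1/d_o1 = 1/(6.26) − 1/(25.0) = 0.1197, so d_i1 = 8.351 cm.
The intermediate image is 8.351 cm to the right of lens 1, which lies 3.531 cm to the right of lens 2 — a virtual object — so d_o2 = −3.531 cm.
Lens 2: 1/d_i2 = 1/f₂ − 1/d_o2 = 1/(32.0) − 1/(-3.531) = 0.3145, so d_i2 = 3.18 cm.
The final image is real, 3.18 cm to the right of lens 2 (overall magnification ≈ -0.30).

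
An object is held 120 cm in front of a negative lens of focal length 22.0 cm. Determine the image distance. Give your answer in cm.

For a negative lens, f = -22.0 cm.
Thin-lens equation: 1/d_i = 1/f − 1/d_o = 1/(-22.00) − 1/(120) = -0.04545 − 0.008333 = -0.05379, so d_i = -18.6 cm.
The image is virtual, upright and reduced, on the same side as the object.

18.6 cm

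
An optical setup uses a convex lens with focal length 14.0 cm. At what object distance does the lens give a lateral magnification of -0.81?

m = −d_i/d_o ⇒ d_i = −m·d_o.
1/f = 1/d_o + 1/d_i = 1/d_o − 1/(m·d_o) = (1 − 1/m)/d_o, so d_o = f(1 − 1/m) = (14.00)(1 − 1/(-0.81)) = 31.3 cm.

31.3 cm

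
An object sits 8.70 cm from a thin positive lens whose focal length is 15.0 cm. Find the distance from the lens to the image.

Lens equation: 1/q = 1/f − 1/p = 1/(15.00) − 1/(8.70) = 0.06667 − 0.1149 = -0.04828, so q = -20.7 cm.
The image is virtual, upright and enlarged, on the same side as the object.

20.7 cm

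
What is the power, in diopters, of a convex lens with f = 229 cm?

f = 229 cm = 2.29 m.
P = 1/f = 1/(2.29 m) = +0.437 D.

P = +0.437 D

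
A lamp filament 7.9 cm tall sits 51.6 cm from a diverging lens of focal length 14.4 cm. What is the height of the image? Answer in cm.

1.72 cm

For a diverging lens, f = -14.4 cm.
1/d_i = 1/f − 1/d_o = 1/(-14.40) − 1/(51.6) = -0.08882, so d_i = -11.26 cm.
m = −d_i/d_o = +0.2182.
|h_i| = |m|·h_o = 0.2182 × 7.9 = 1.72 cm. The image is virtual, upright and reduced, on the same side as the object.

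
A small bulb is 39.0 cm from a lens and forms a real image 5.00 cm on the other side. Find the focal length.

f = 4.43 cm (converging)

Real image ⇒ d_i = +5.00 cm.
1/f = 1/d_o + 1/d_i = 1/(39.0) + 1/(5.00) = 0.2256, so f = 4.43 cm.
Since f is positive, the lens is converging.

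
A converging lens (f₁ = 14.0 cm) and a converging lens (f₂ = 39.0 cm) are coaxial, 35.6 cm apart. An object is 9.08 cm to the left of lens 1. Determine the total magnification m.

Lens 1: 1/d_i1 = 1/(14.0) − 1/(9.08) = -0.03870, so d_i1 = -25.84 cm; m₁ = −d_i1/d_o1 = +2.846.
d_o2 = 35.6 − (-25.84) = 61.44 cm.
Lens 2: 1/d_i2 = 1/(39.0) − 1/(61.44) = 0.009365, so d_i2 = 106.8 cm; m₂ = −d_i2/d_o2 = -1.738.
m = m₁·m₂ = (+2.846)(-1.738) = -4.95.

m = -4.95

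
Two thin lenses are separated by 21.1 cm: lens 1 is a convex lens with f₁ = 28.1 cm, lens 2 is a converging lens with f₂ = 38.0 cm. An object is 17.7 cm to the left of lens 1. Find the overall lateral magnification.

Lens 1: 1/d_i1 = 1/(28.1) − 1/(17.7) = -0.02091, so d_i1 = -47.82 cm; m₁ = −d_i1/d_o1 = +2.702.
d_o2 = 21.1 − (-47.82) = 68.92 cm.
Lens 2: 1/d_i2 = 1/(38.0) − 1/(68.92) = 0.01181, so d_i2 = 84.70 cm; m₂ = −d_i2/d_o2 = -1.229.
m = m₁·m₂ = (+2.702)(-1.229) = -3.32.

m = -3.32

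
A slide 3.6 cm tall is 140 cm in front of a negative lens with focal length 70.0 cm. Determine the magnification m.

For a negative lens, f = -70.0 cm.
1/d_i = 1/f − 1/d_o = 1/(-70.00) − 1/(140) = -0.02143, so d_i = -46.67 cm.
m = −d_i/d_o = −(-46.67)/(140) = +0.333.
The image is virtual, upright and reduced, on the same side as the object.

m = +0.333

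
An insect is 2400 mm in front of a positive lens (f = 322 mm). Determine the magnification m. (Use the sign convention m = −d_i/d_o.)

m = -0.155

1/d_i = 1/f − 1/d_o = 1/(322.0) − 1/(2400) = 0.002689, so d_i = 371.9 mm.
m = −d_i/d_o = −(371.9)/(2400) = -0.155.
The image is real, inverted and reduced, on the far side of the lens.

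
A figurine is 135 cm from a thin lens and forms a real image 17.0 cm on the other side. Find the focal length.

Real image ⇒ d_i = +17.0 cm.
1/f = 1/d_o + 1/d_i = 1/(135) + 1/(17.0) = 0.06623, so f = 15.1 cm.
Since f is positive, the thin lens is converging.

f = 15.1 cm (converging)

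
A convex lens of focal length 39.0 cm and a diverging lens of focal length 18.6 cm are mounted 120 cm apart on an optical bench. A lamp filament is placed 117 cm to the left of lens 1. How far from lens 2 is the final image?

14.3 cm

Lens 1: 1/d_i1 = 1/f₁ − 1/d_o1 = 1/(39.0) − 1/(117) = 0.01709, so d_i1 = 58.50 cm.
The intermediate image is 58.50 cm to the right of lens 1, which is 120 − (58.50) = 61.50 cm to the left of lens 2, so d_o2 = +61.50 cm.
Lens 2 is diverging, so f₂ = −18.6 cm.
Lens 2: 1/d_i2 = 1/f₂ − 1/d_o2 = 1/(-18.6) − 1/(61.50) = -0.07002, so d_i2 = -14.3 cm.
The final image is virtual, 14.3 cm to the left of lens 2 (overall magnification ≈ -0.12).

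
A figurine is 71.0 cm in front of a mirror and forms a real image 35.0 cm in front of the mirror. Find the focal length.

Real image ⇒ d_i = +35.0 cm.
1/f = 1/d_o + 1/d_i = 1/(71.0) + 1/(35.0) = 0.04266, so f = 23.4 cm.
Since f is positive, the mirror is concave.

f = 23.4 cm (concave)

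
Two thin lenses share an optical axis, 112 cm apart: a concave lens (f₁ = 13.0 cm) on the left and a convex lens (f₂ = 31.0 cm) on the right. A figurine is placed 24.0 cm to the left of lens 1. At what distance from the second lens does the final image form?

Lens 1 is diverging, so f₁ = −13.0 cm.
Lens 1: 1/d_i1 = 1/f₁ − 1/d_o1 = 1/(-13.0) − 1/(24.0) = -0.1186, so d_i1 = -8.432 cm.
The intermediate image is 8.432 cm to the left of lens 1 (virtual), which is 112 − (-8.432) = 120.4 cm to the left of lens 2, so d_o2 = +120.4 cm.
Lens 2: 1/d_i2 = 1/f₂ − 1/d_o2 = 1/(31.0) − 1/(120.4) = 0.02395, so d_i2 = 41.7 cm.
The final image is real, 41.7 cm to the right of lens 2 (overall magnification ≈ -0.12).

41.7 cm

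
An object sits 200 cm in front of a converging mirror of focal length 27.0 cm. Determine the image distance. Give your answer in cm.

31.2 cm

Mirror equation: 1/v = 1/f − 1/u = 1/(27.00) − 1/(200) = 0.03704 − 0.005000 = 0.03204, so v = 31.2 cm.
The image is real, inverted and reduced, in front of the mirror.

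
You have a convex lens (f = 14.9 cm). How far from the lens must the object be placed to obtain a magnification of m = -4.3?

18.4 cm

m = −d_i/d_o ⇒ d_i = −m·d_o.
1/f = 1/d_o + 1/d_i = 1/d_o − 1/(m·d_o) = (1 − 1/m)/d_o, so d_o = f(1 − 1/m) = (14.90)(1 − 1/(-4.3)) = 18.4 cm.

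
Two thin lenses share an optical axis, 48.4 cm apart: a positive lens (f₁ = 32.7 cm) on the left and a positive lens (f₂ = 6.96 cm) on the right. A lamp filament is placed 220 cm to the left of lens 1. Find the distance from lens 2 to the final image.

22.9 cm

Lens 1: 1/d_i1 = 1/f₁ − 1/d_o1 = 1/(32.7) − 1/(220) = 0.02604, so d_i1 = 38.41 cm.
The intermediate image is 38.41 cm to the right of lens 1, which is 48.4 − (38.41) = 9.990 cm to the left of lens 2, so d_o2 = +9.990 cm.
Lens 2: 1/d_i2 = 1/f₂ − 1/d_o2 = 1/(6.96) − 1/(9.990) = 0.04358, so d_i2 = 22.9 cm.
The final image is real, 22.9 cm to the right of lens 2 (overall magnification ≈ 0.40).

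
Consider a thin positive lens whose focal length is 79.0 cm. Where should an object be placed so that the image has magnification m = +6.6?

m = −d_i/d_o ⇒ d_i = −m·d_o.
1/f = 1/d_o + 1/d_i = 1/d_o − 1/(m·d_o) = (1 − 1/m)/d_o, so d_o = f(1 − 1/m) = (79.00)(1 − 1/(+6.6)) = 67.0 cm.

67.0 cm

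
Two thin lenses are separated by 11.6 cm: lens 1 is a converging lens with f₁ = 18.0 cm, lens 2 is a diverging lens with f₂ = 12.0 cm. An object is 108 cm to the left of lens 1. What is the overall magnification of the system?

m = -1.20

Lens 1: 1/d_i1 = 1/(18.0) − 1/(108) = 0.04630, so d_i1 = 21.60 cm; m₁ = −d_i1/d_o1 = -0.2000.
d_o2 = 11.6 − (21.60) = -10.00 cm (virtual object).
f₂ = −12.0 cm (diverging).
Lens 2: 1/d_i2 = 1/(-12.0) − 1/(-10.00) = 0.01667, so d_i2 = 60.00 cm; m₂ = −d_i2/d_o2 = +6.000.
m = m₁·m₂ = (-0.2000)(+6.000) = -1.20.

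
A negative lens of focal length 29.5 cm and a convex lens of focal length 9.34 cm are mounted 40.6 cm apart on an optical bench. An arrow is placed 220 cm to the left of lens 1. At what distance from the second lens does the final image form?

10.9 cm

Lens 1 is diverging, so f₁ = −29.5 cm.
Lens 1: 1/d_i1 = 1/f₁ − 1/d_o1 = 1/(-29.5) − 1/(220) = -0.03844, so d_i1 = -26.01 cm.
The intermediate image is 26.01 cm to the left of lens 1 (virtual), which is 40.6 − (-26.01) = 66.61 cm to the left of lens 2, so d_o2 = +66.61 cm.
Lens 2: 1/d_i2 = 1/f₂ − 1/d_o2 = 1/(9.34) − 1/(66.61) = 0.09205, so d_i2 = 10.9 cm.
The final image is real, 10.9 cm to the right of lens 2 (overall magnification ≈ -0.019).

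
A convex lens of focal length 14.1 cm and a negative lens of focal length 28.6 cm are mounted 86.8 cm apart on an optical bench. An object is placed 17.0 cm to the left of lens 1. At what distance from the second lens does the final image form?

Lens 1: 1/d_i1 = 1/f₁ − 1/d_o1 = 1/(14.1) − 1/(17.0) = 0.01210, so d_i1 = 82.66 cm.
The intermediate image is 82.66 cm to the right of lens 1, which is 86.8 − (82.66) = 4.140 cm to the left of lens 2, so d_o2 = +4.140 cm.
Lens 2 is diverging, so f₂ = −28.6 cm.
Lens 2: 1/d_i2 = 1/f₂ − 1/d_o2 = 1/(-28.6) − 1/(4.140) = -0.2765, so d_i2 = -3.62 cm.
The final image is virtual, 3.62 cm to the left of lens 2 (overall magnification ≈ -4.2).

3.62 cm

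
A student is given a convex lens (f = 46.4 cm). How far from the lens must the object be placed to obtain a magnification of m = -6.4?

53.6 cm

m = −d_i/d_o ⇒ d_i = −m·d_o.
1/f = 1/d_o + 1/d_i = 1/d_o − 1/(m·d_o) = (1 − 1/m)/d_o, so d_o = f(1 − 1/m) = (46.40)(1 − 1/(-6.4)) = 53.6 cm.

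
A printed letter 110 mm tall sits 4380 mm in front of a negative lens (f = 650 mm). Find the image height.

For a negative lens, f = -650 mm.
1/d_i = 1/f − 1/d_o = 1/(-650.0) − 1/(4380) = -0.001767, so d_i = -566.0 mm.
m = −d_i/d_o = +0.1292.
|h_i| = |m|·h_o = 0.1292 × 110 = 14.2 mm. The image is virtual, upright and reduced, on the same side as the object.

14.2 mm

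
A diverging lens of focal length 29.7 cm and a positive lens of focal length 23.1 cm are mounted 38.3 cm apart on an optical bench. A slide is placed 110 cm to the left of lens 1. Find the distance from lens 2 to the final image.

Lens 1 is diverging, so f₁ = −29.7 cm.
Lens 1: 1/d_i1 = 1/f₁ − 1/d_o1 = 1/(-29.7) − 1/(110) = -0.04276, so d_i1 = -23.39 cm.
The intermediate image is 23.39 cm to the left of lens 1 (virtual), which is 38.3 − (-23.39) = 61.69 cm to the left of lens 2, so d_o2 = +61.69 cm.
Lens 2: 1/d_i2 = 1/f₂ − 1/d_o2 = 1/(23.1) − 1/(61.69) = 0.02708, so d_i2 = 36.9 cm.
The final image is real, 36.9 cm to the right of lens 2 (overall magnification ≈ -0.13).

36.9 cm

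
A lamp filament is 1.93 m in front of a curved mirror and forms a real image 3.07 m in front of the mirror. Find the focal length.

Real image ⇒ d_i = +3.07 m.
1/f = 1/d_o + 1/d_i = 1/(1.93) + 1/(3.07) = 0.8439, so f = 1.19 m.
Since f is positive, the curved mirror is concave.

f = 1.19 m (concave)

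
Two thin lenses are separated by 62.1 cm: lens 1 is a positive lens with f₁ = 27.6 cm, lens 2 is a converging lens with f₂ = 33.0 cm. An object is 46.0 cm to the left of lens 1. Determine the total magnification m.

m = -1.24

Lens 1: 1/d_i1 = 1/(27.6) − 1/(46.0) = 0.01449, so d_i1 = 69.00 cm; m₁ = −d_i1/d_o1 = -1.500.
d_o2 = 62.1 − (69.00) = -6.900 cm (virtual object).
Lens 2: 1/d_i2 = 1/(33.0) − 1/(-6.900) = 0.1752, so d_i2 = 5.707 cm; m₂ = −d_i2/d_o2 = +0.8271.
m = m₁·m₂ = (-1.500)(+0.8271) = -1.24.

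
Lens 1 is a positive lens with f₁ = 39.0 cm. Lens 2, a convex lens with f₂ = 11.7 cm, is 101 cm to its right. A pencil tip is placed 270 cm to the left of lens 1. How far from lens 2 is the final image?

Lens 1: 1/d_i1 = 1/f₁ − 1/d_o1 = 1/(39.0) − 1/(270) = 0.02194, so d_i1 = 45.58 cm.
The intermediate image is 45.58 cm to the right of lens 1, which is 101 − (45.58) = 55.42 cm to the left of lens 2, so d_o2 = +55.42 cm.
Lens 2: 1/d_i2 = 1/f₂ − 1/d_o2 = 1/(11.7) − 1/(55.42) = 0.06743, so d_i2 = 14.8 cm.
The final image is real, 14.8 cm to the right of lens 2 (overall magnification ≈ 0.045).

14.8 cm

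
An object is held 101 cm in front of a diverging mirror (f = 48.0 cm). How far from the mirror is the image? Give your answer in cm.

32.5 cm

For a diverging mirror, f = -48.0 cm.
Mirror equation: 1/v = 1/f − 1/u = 1/(-48.00) − 1/(101) = -0.02083 − 0.009901 = -0.03073, so v = -32.5 cm.
The image is virtual, upright and reduced, behind the mirror.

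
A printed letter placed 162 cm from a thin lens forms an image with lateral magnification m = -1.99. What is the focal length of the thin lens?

m = −d_i/d_o ⇒ d_i = −m·d_o = −(-1.99)·(162) = 322.4 cm.
1/f = 1/d_o + 1/d_i = 1/(162) + 1/(322.4) = 0.009275, so f = 108 cm.
Since f is positive, the thin lens is converging.

f = 108 cm (converging)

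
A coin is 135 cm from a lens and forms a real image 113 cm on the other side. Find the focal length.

f = 61.5 cm (converging)

Real image ⇒ d_i = +113 cm.
1/f = 1/d_o + 1/d_i = 1/(135) + 1/(113) = 0.01626, so f = 61.5 cm.
Since f is positive, the lens is converging.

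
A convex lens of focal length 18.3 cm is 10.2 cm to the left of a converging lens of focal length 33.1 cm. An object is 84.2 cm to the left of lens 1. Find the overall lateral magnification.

m = -0.199

Lens 1: 1/d_i1 = 1/(18.3) − 1/(84.2) = 0.04277, so d_i1 = 23.38 cm; m₁ = −d_i1/d_o1 = -0.2777.
d_o2 = 10.2 − (23.38) = -13.18 cm (virtual object).
Lens 2: 1/d_i2 = 1/(33.1) − 1/(-13.18) = 0.1061, so d_i2 = 9.426 cm; m₂ = −d_i2/d_o2 = +0.7152.
m = m₁·m₂ = (-0.2777)(+0.7152) = -0.199.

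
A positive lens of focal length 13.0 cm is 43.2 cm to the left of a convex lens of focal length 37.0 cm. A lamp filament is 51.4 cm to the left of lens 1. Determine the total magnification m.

Lens 1: 1/d_i1 = 1/(13.0) − 1/(51.4) = 0.05747, so d_i1 = 17.40 cm; m₁ = −d_i1/d_o1 = -0.3385.
d_o2 = 43.2 − (17.40) = 25.80 cm.
Lens 2: 1/d_i2 = 1/(37.0) − 1/(25.80) = -0.01173, so d_i2 = -85.23 cm; m₂ = −d_i2/d_o2 = +3.304.
m = m₁·m₂ = (-0.3385)(+3.304) = -1.12.

m = -1.12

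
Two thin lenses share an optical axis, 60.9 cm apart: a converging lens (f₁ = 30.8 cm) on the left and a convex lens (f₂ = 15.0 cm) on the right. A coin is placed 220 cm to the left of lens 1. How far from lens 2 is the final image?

Lens 1: 1/d_i1 = 1/f₁ − 1/d_o1 = 1/(30.8) − 1/(220) = 0.02792, so d_i1 = 35.81 cm.
The intermediate image is 35.81 cm to the right of lens 1, which is 60.9 − (35.81) = 25.09 cm to the left of lens 2, so d_o2 = +25.09 cm.
Lens 2: 1/d_i2 = 1/f₂ − 1/d_o2 = 1/(15.0) − 1/(25.09) = 0.02681, so d_i2 = 37.3 cm.
The final image is real, 37.3 cm to the right of lens 2 (overall magnification ≈ 0.24).

37.3 cm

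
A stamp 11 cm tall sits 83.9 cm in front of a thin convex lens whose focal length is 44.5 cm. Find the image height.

12.4 cm

1/d_i = 1/f − 1/d_o = 1/(44.50) − 1/(83.9) = 0.01055, so d_i = 94.76 cm.
m = −d_i/d_o = -1.129.
|h_i| = |m|·h_o = 1.129 × 11 = 12.4 cm. The image is real, inverted and enlarged, on the far side of the lens.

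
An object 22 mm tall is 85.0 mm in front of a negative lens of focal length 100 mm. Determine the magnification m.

m = +0.541

For a negative lens, f = -100 mm.
1/d_i = 1/f − 1/d_o = 1/(-100.0) − 1/(85.0) = -0.02176, so d_i = -45.95 mm.
m = −d_i/d_o = −(-45.95)/(85.0) = +0.541.
The image is virtual, upright and reduced, on the same side as the object.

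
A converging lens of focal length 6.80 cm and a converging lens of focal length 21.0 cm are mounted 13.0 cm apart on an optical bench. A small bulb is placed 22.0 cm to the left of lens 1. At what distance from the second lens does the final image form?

Lens 1: 1/d_i1 = 1/f₁ − 1/d_o1 = 1/(6.80) − 1/(22.0) = 0.1016, so d_i1 = 9.842 cm.
The intermediate image is 9.842 cm to the right of lens 1, which is 13.0 − (9.842) = 3.158 cm to the left of lens 2, so d_o2 = +3.158 cm.
Lens 2: 1/d_i2 = 1/f₂ − 1/d_o2 = 1/(21.0) − 1/(3.158) = -0.2690, so d_i2 = -3.72 cm.
The final image is virtual, 3.72 cm to the left of lens 2 (overall magnification ≈ -0.53).

3.72 cm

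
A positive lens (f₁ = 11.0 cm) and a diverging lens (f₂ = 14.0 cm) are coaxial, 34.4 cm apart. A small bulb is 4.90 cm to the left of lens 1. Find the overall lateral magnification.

Lens 1: 1/d_i1 = 1/(11.0) − 1/(4.90) = -0.1132, so d_i1 = -8.836 cm; m₁ = −d_i1/d_o1 = +1.803.
d_o2 = 34.4 − (-8.836) = 43.24 cm.
f₂ = −14.0 cm (diverging).
Lens 2: 1/d_i2 = 1/(-14.0) − 1/(43.24) = -0.09456, so d_i2 = -10.58 cm; m₂ = −d_i2/d_o2 = +0.2446.
m = m₁·m₂ = (+1.803)(+0.2446) = +0.441.

m = +0.441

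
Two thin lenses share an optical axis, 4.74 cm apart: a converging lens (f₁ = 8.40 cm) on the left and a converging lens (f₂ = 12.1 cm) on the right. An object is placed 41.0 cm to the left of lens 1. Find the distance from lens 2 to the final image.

3.93 cm

Lens 1: 1/d_i1 = 1/f₁ − 1/d_o1 = 1/(8.40) − 1/(41.0) = 0.09466, so d_i1 = 10.56 cm.
The intermediate image is 10.56 cm to the right of lens 1, which lies 5.820 cm to the right of lens 2 — a virtual object — so d_o2 = −5.820 cm.
Lens 2: 1/d_i2 = 1/f₂ − 1/d_o2 = 1/(12.1) − 1/(-5.820) = 0.2545, so d_i2 = 3.93 cm.
The final image is real, 3.93 cm to the right of lens 2 (overall magnification ≈ -0.17).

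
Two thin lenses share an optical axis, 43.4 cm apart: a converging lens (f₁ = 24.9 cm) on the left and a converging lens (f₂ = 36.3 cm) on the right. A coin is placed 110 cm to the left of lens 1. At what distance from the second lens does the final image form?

16.2 cm

Lens 1: 1/d_i1 = 1/f₁ − 1/d_o1 = 1/(24.9) − 1/(110) = 0.03107, so d_i1 = 32.19 cm.
The intermediate image is 32.19 cm to the right of lens 1, which is 43.4 − (32.19) = 11.21 cm to the left of lens 2, so d_o2 = +11.21 cm.
Lens 2: 1/d_i2 = 1/f₂ − 1/d_o2 = 1/(36.3) − 1/(11.21) = -0.06166, so d_i2 = -16.2 cm.
The final image is virtual, 16.2 cm to the left of lens 2 (overall magnification ≈ -0.42).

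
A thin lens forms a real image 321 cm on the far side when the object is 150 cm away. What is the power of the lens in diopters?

d_i = +321 cm.
1/f = 1/d_o + 1/d_i = 1/(150) + 1/(321) = 0.009782 cm⁻¹.
f = 102.2 cm = 1.022 m, so P = 1/f = +0.978 D.

P = +0.978 D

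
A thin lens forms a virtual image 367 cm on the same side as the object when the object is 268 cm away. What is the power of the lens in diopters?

Virtual image ⇒ d_i = −367 cm.
1/f = 1/d_o + 1/d_i = 1/(268) + 1/(-367) = 0.001007 cm⁻¹.
f = 993.5 cm = 9.935 m, so P = 1/f = +0.101 D.

P = +0.101 D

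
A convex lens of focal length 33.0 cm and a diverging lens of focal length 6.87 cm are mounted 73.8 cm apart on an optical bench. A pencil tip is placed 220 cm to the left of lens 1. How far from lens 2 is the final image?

5.74 cm

Lens 1: 1/d_i1 = 1/f₁ − 1/d_o1 = 1/(33.0) − 1/(220) = 0.02576, so d_i1 = 38.82 cm.
The intermediate image is 38.82 cm to the right of lens 1, which is 73.8 − (38.82) = 34.98 cm to the left of lens 2, so d_o2 = +34.98 cm.
Lens 2 is diverging, so f₂ = −6.87 cm.
Lens 2: 1/d_i2 = 1/f₂ − 1/d_o2 = 1/(-6.87) − 1/(34.98) = -0.1741, so d_i2 = -5.74 cm.
The final image is virtual, 5.74 cm to the left of lens 2 (overall magnification ≈ -0.029).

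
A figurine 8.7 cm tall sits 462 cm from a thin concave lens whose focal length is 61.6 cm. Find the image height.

1.02 cm

For a concave lens, f = -61.6 cm.
1/d_i = 1/f − 1/d_o = 1/(-61.60) − 1/(462) = -0.01840, so d_i = -54.35 cm.
m = −d_i/d_o = +0.1176.
|h_i| = |m|·h_o = 0.1176 × 8.7 = 1.02 cm. The image is virtual, upright and reduced, on the same side as the object.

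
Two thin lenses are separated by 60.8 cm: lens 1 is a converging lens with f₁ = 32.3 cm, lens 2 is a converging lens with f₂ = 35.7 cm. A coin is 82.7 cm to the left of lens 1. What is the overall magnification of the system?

m = -0.820

Lens 1: 1/d_i1 = 1/(32.3) − 1/(82.7) = 0.01887, so d_i1 = 53.00 cm; m₁ = −d_i1/d_o1 = -0.6409.
d_o2 = 60.8 − (53.00) = 7.800 cm.
Lens 2: 1/d_i2 = 1/(35.7) − 1/(7.800) = -0.1002, so d_i2 = -9.981 cm; m₂ = −d_i2/d_o2 = +1.280.
m = m₁·m₂ = (-0.6409)(+1.280) = -0.820.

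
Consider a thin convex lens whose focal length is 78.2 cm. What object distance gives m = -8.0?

88.0 cm

m = −d_i/d_o ⇒ d_i = −m·d_o.
1/f = 1/d_o + 1/d_i = 1/d_o − 1/(m·d_o) = (1 − 1/m)/d_o, so d_o = f(1 − 1/m) = (78.20)(1 − 1/(-8.0)) = 88.0 cm.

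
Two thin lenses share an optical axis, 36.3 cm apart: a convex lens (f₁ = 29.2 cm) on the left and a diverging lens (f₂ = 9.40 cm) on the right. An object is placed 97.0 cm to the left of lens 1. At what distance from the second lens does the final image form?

Lens 1: 1/d_i1 = 1/f₁ − 1/d_o1 = 1/(29.2) − 1/(97.0) = 0.02394, so d_i1 = 41.78 cm.
The intermediate image is 41.78 cm to the right of lens 1, which lies 5.480 cm to the right of lens 2 — a virtual object — so d_o2 = −5.480 cm.
Lens 2 is diverging, so f₂ = −9.40 cm.
Lens 2: 1/d_i2 = 1/f₂ − 1/d_o2 = 1/(-9.40) − 1/(-5.480) = 0.07610, so d_i2 = 13.1 cm.
The final image is real, 13.1 cm to the right of lens 2 (overall magnification ≈ -1.0).

13.1 cm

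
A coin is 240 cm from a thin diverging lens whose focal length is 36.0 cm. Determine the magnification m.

m = +0.130

For a diverging lens, f = -36.0 cm.
1/d_i = 1/f − 1/d_o = 1/(-36.00) − 1/(240) = -0.03194, so d_i = -31.30 cm.
m = −d_i/d_o = −(-31.30)/(240) = +0.130.
The image is virtual, upright and reduced, on the same side as the object.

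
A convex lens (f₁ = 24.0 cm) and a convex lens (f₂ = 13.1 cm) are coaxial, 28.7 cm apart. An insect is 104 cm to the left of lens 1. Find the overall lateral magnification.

Lens 1: 1/d_i1 = 1/(24.0) − 1/(104) = 0.03205, so d_i1 = 31.20 cm; m₁ = −d_i1/d_o1 = -0.3000.
d_o2 = 28.7 − (31.20) = -2.500 cm (virtual object).
Lens 2: 1/d_i2 = 1/(13.1) − 1/(-2.500) = 0.4763, so d_i2 = 2.099 cm; m₂ = −d_i2/d_o2 = +0.8397.
m = m₁·m₂ = (-0.3000)(+0.8397) = -0.252.

m = -0.252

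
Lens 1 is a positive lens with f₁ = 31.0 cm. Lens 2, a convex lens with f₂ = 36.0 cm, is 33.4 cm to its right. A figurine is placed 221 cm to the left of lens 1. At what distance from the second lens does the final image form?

2.48 cm

Lens 1: 1/d_i1 = 1/f₁ − 1/d_o1 = 1/(31.0) − 1/(221) = 0.02773, so d_i1 = 36.06 cm.
The intermediate image is 36.06 cm to the right of lens 1, which lies 2.660 cm to the right of lens 2 — a virtual object — so d_o2 = −2.660 cm.
Lens 2: 1/d_i2 = 1/f₂ − 1/d_o2 = 1/(36.0) − 1/(-2.660) = 0.4037, so d_i2 = 2.48 cm.
The final image is real, 2.48 cm to the right of lens 2 (overall magnification ≈ -0.15).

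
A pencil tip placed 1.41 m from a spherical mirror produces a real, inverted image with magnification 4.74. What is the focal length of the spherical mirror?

f = 1.16 m (concave)

m = −d_i/d_o ⇒ d_i = −m·d_o = −(-4.74)·(1.41) = 6.683 m.
1/f = 1/d_o + 1/d_i = 1/(1.41) + 1/(6.683) = 0.8589, so f = 1.16 m.
Since f is positive, the spherical mirror is concave.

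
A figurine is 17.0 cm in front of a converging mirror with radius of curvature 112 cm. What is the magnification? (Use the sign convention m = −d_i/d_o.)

f = R/2 = 112/2 = 56.00 cm.
1/d_i = 1/f − 1/d_o = 1/(56.00) − 1/(17.0) = -0.04097, so d_i = -24.41 cm.
m = −d_i/d_o = −(-24.41)/(17.0) = +1.44.
The image is virtual, upright and enlarged, behind the mirror.

m = +1.44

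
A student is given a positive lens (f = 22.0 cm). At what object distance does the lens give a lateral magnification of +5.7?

18.1 cm

m = −d_i/d_o ⇒ d_i = −m·d_o.
1/f = 1/d_o + 1/d_i = 1/d_o − 1/(m·d_o) = (1 − 1/m)/d_o, so d_o = f(1 − 1/m) = (22.00)(1 − 1/(+5.7)) = 18.1 cm.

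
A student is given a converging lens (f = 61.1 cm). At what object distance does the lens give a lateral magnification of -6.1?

71.1 cm

m = −d_i/d_o ⇒ d_i = −m·d_o.
1/f = 1/d_o + 1/d_i = 1/d_o − 1/(m·d_o) = (1 − 1/m)/d_o, so d_o = f(1 − 1/m) = (61.10)(1 − 1/(-6.1)) = 71.1 cm.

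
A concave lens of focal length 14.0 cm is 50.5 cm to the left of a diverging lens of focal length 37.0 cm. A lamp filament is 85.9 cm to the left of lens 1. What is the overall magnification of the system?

f₁ = −14.0 cm (diverging).
Lens 1: 1/d_i1 = 1/(-14.0) − 1/(85.9) = -0.08307, so d_i1 = -12.04 cm; m₁ = −d_i1/d_o1 = +0.1402.
d_o2 = 50.5 − (-12.04) = 62.54 cm.
f₂ = −37.0 cm (diverging).
Lens 2: 1/d_i2 = 1/(-37.0) − 1/(62.54) = -0.04302, so d_i2 = -23.25 cm; m₂ = −d_i2/d_o2 = +0.3717.
m = m₁·m₂ = (+0.1402)(+0.3717) = +0.0521.

m = +0.0521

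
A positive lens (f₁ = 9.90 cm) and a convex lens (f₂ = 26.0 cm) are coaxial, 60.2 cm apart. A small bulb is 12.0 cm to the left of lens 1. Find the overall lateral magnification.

m = -5.48

Lens 1: 1/d_i1 = 1/(9.90) − 1/(12.0) = 0.01768, so d_i1 = 56.57 cm; m₁ = −d_i1/d_o1 = -4.714.
d_o2 = 60.2 − (56.57) = 3.630 cm.
Lens 2: 1/d_i2 = 1/(26.0) − 1/(3.630) = -0.2370, so d_i2 = -4.219 cm; m₂ = −d_i2/d_o2 = +1.162.
m = m₁·m₂ = (-4.714)(+1.162) = -5.48.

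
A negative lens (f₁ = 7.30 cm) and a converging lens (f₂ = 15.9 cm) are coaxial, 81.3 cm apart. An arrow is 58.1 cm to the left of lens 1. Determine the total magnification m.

f₁ = −7.30 cm (diverging).
Lens 1: 1/d_i1 = 1/(-7.30) − 1/(58.1) = -0.1542, so d_i1 = -6.485 cm; m₁ = −d_i1/d_o1 = +0.1116.
d_o2 = 81.3 − (-6.485) = 87.78 cm.
Lens 2: 1/d_i2 = 1/(15.9) − 1/(87.78) = 0.05150, so d_i2 = 19.42 cm; m₂ = −d_i2/d_o2 = -0.2212.
m = m₁·m₂ = (+0.1116)(-0.2212) = -0.0247.

m = -0.0247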